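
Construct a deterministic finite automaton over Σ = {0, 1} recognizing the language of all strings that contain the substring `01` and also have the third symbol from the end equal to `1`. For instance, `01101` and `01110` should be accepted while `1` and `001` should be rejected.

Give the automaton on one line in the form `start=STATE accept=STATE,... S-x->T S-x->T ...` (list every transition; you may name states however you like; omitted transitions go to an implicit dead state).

start=A accept=M,P,Q,R A-0->B A-1->C B-0->D B-1->E C-0->F C-1->G D-0->H D-1->I E-0->J E-1->K F-0->L F-1->M G-0->N G-1->O H-0->H H-1->I I-0->J I-1->K J-0->P J-1->M K-0->Q K-1->R L-0->H L-1->I M-0->J M-1->K N-0->L N-1->M O-0->N O-1->O P-0->S P-1->I Q-0->P Q-1->M R-0->Q R-1->R S-0->S S-1->I

Build one automaton per condition and run them in lockstep. One (3 states) tracks whether and how much of `01` has been seen; the other (15 states) tracks the last 3 symbols read. Each combined state is a pair, one component from each; accept when both components accept.
19 states suffice.
       0  1 
>  A   B  C 
   B   D  E 
   C   F  G 
   D   H  I 
   E   J  K 
   F   L  M 
   G   N  O 
   H   H  I 
   I   J  K 
   J   P  M 
   K   Q  R 
   L   H  I 
 * M   J  K 
   N   L  M 
   O   N  O 
 * P   S  I 
 * Q   P  M 
 * R   Q  R 
   S   S  I 
(> = start, * = accepting)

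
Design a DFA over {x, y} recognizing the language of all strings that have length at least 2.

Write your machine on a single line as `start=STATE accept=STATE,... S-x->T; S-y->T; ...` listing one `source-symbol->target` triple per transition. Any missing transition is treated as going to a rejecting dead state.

start=q0; accept=q2,q3; q0-x->q1; q0-y->q1; q1-x->q2; q1-y->q2; q2-x->q3; q2-y->q3; q3-x->q3; q3-y->q3

We only need to distinguish lengths 0, 1, …, 2, and '>2'. Chain q0 → q1 → q2 → q3 on every symbol, with q3 looping. Accepting states: {q2, q3}.
4 states suffice.
        x   y  
>  q0   q1  q1 
   q1   q2  q2 
 * q2   q3  q3 
 * q3   q3  q3 
(> = start, * = accepting)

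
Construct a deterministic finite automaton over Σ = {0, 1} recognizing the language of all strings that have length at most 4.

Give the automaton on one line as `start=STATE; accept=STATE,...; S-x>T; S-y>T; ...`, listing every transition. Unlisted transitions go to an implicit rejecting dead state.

Count input length up to 5: every symbol moves from A toward F, which means 'more than 4' and absorbs. Accept from {A, B, C, D, E}.
6 states suffice.
       0  1 
>* A   B  B 
 * B   C  C 
 * C   D  D 
 * D   E  E 
 * E   F  F 
   F   F  F 
(> = start, * = accepting)

start=A; accept=A,B,C,D,E; A-0>B; A-1>B; B-0>C; B-1>C; C-0>D; C-1>D; D-0>E; D-1>E; E-0>F; E-1>F; F-0>F; F-1>F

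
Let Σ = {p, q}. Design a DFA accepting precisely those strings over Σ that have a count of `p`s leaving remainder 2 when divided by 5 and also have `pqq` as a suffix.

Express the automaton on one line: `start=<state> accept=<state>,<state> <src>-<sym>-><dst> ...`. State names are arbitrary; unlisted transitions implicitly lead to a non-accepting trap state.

start=A accept=G A-p->B A-q->A B-p->C B-q->B C-p->D C-q->E D-p->F D-q->D E-p->D E-q->G F-p->A F-q->F G-p->D G-q->H H-p->D H-q->H

Run two small machines in parallel and take their product. The first has 5 states tracking the count of `p`s modulo 5; the second has 4 states tracking how much of the suffix `pqq` has currently been matched. A product state is a pair (one from each), accepting exactly when both do. After merging equivalent states the machine shrinks.
With 8 states:
       p  q 
>  A   B  A 
   B   C  B 
   C   D  E 
   D   F  D 
   E   D  G 
   F   A  F 
 * G   D  H 
   H   D  H 
(> = start, * = accepting)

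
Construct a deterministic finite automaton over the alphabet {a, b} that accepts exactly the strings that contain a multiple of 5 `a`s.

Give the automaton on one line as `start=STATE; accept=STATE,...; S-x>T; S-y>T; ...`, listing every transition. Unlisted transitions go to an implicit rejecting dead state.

start=S0; accept=S0; S0-a>S1; S0-b>S0; S1-a>S2; S1-b>S1; S2-a>S3; S2-b>S2; S3-a>S4; S3-b>S3; S4-a>S0; S4-b>S4

Keep the running count of `a`s modulo 5: each `a` advances along the cycle S0 → S1 → S2 → S3 → S4 → S0 while other symbols loop. Accept at S0.
A 5-state machine:
        a   b  
>* S0   S1  S0 
   S1   S2  S1 
   S2   S3  S2 
   S3   S4  S3 
   S4   S0  S4 
(> = start, * = accepting)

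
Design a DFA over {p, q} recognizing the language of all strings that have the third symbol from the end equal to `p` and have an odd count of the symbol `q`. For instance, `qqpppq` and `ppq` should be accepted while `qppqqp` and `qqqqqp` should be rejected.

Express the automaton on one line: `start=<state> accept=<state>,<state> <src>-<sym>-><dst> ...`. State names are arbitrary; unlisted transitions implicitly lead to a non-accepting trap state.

Build one automaton per condition and run them in lockstep. The first has 15 states tracking the last 3 symbols read; the second has 2 states tracking the count of `q`s modulo 2. A product state is a pair (one from each), accepting exactly when both do.
          p    q  
>  S0     S1   S2 
   S1     S3   S4 
   S2     S5   S6 
   S3     S7   S8 
   S4     S9  S10 
   S5    S11  S12 
   S6    S13  S14 
   S7     S7   S8 
 * S8     S9  S10 
 * S9    S11  S12 
   S10   S13  S14 
   S11   S15  S16 
   S12   S17  S18 
   S13   S19  S20 
   S14   S21  S22 
 * S15   S15  S16 
   S16   S17  S18 
   S17   S19  S20 
 * S18   S21  S22 
   S19    S7   S8 
   S20    S9  S10 
   S21   S11  S12 
   S22   S13  S14 
(> = start, * = accepting)

start=S0 accept=S8,S9,S15,S18 S0-p->S1 S0-q->S2 S1-p->S3 S1-q->S4 S2-p->S5 S2-q->S6 S3-p->S7 S3-q->S8 S4-p->S9 S4-q->S10 S5-p->S11 S5-q->S12 S6-p->S13 S6-q->S14 S7-p->S7 S7-q->S8 S8-p->S9 S8-q->S10 S9-p->S11 S9-q->S12 S10-p->S13 S10-q->S14 S11-p->S15 S11-q->S16 S12-p->S17 S12-q->S18 S13-p->S19 S13-q->S20 S14-p->S21 S14-q->S22 S15-p->S15 S15-q->S16 S16-p->S17 S16-q->S18 S17-p->S19 S17-q->S20 S18-p->S21 S18-q->S22 S19-p->S7 S19-q->S8 S20-p->S9 S20-q->S10 S21-p->S11 S21-q->S12 S22-p->S13 S22-q->S14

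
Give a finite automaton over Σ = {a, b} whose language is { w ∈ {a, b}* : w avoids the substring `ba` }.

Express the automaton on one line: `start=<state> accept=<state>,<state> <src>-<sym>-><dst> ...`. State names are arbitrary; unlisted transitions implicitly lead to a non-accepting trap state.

start=S0 accept=S0,S1 S0-a->S0 S0-b->S1 S1-a->S2 S1-b->S1 S2-a->S2 S2-b->S2

This is the complement of 'contains `ba`'. Use the same substring-matching states — S0 through S2 holding how much of `ba` has just been matched — but flip the accepting set: everything except the trap S2 accepts.
        a   b  
>* S0   S0  S1 
 * S1   S2  S1 
   S2   S2  S2 
(> = start, * = accepting)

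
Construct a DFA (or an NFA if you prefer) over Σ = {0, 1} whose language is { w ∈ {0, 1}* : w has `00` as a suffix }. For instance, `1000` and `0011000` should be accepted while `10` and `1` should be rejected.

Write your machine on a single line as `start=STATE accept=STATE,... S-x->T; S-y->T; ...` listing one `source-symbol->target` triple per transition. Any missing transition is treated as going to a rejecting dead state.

Remember how much of `00` the current input suffix matches. State S0 means no match yet; S1 means the last symbol is `0`; S2 means the last 2 symbols are `00`. Only S2 accepts. On a mismatch, fall back to the longest proper suffix that is still a prefix of `00`.
3 states suffice.
        0   1  
>  S0   S1  S0 
   S1   S2  S0 
 * S2   S2  S0 
(> = start, * = accepting)

start=S0; accept=S2; S0-0->S1; S0-1->S0; S1-0->S2; S1-1->S0; S2-0->S2; S2-1->S0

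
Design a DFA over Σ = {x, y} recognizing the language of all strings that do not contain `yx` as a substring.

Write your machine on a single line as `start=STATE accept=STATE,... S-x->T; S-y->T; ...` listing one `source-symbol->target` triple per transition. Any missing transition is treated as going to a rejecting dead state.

start=S0; accept=S0,S1; S0-x->S0; S0-y->S1; S1-x->S2; S1-y->S1; S2-x->S2; S2-y->S2

This is the complement of 'contains `yx`'. Use the same substring-matching states — S0 through S2 holding how much of `yx` has just been matched — but flip the accepting set: everything except the trap S2 accepts.
3 states suffice.
        x   y  
>* S0   S0  S1 
 * S1   S2  S1 
   S2   S2  S2 
(> = start, * = accepting)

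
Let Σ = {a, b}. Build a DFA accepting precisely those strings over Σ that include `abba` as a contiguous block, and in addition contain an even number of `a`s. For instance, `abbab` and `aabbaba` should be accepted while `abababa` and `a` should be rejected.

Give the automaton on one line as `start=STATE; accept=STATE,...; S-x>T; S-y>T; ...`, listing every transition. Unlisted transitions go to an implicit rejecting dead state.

Handle the two conditions separately and then intersect. The first has 5 states tracking whether and how much of `abba` has been seen; the second has 2 states tracking the count of `a`s modulo 2. A product state is a pair (one from each), accepting exactly when both do.
        a   b  
>  s0   s1  s0 
   s1   s2  s3 
   s2   s1  s4 
   s3   s2  s5 
   s4   s1  s6 
   s5   s7  s8 
   s6   s9  s0 
 * s7   s9  s7 
   s8   s2  s8 
   s9   s7  s9 
(> = start, * = accepting)

start=s0; accept=s7; s0-a>s1; s0-b>s0; s1-a>s2; s1-b>s3; s2-a>s1; s2-b>s4; s3-a>s2; s3-b>s5; s4-a>s1; s4-b>s6; s5-a>s7; s5-b>s8; s6-a>s9; s6-b>s0; s7-a>s9; s7-b>s7; s8-a>s2; s8-b>s8; s9-a>s7; s9-b>s9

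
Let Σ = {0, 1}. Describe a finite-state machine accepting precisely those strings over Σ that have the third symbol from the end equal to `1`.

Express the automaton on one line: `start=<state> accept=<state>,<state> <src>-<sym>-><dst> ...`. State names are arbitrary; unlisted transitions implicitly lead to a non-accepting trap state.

A DFA must remember the last 3 symbols (since which symbol is third-to-last isn't known until the input ends). Use one state per possible window of the last ≤3 symbols; accept from those whose window starts with `1`.
15 states suffice.
          0    1  
>  q0     q1   q2 
   q1     q3   q4 
   q2     q5   q6 
   q3     q7   q8 
   q4     q9  q10 
   q5    q11  q12 
   q6    q13  q14 
   q7     q7   q8 
   q8     q9  q10 
   q9    q11  q12 
   q10   q13  q14 
 * q11    q7   q8 
 * q12    q9  q10 
 * q13   q11  q12 
 * q14   q13  q14 
(> = start, * = accepting)

start=q0 accept=q11,q12,q13,q14 q0-0->q1 q0-1->q2 q1-0->q3 q1-1->q4 q2-0->q5 q2-1->q6 q3-0->q7 q3-1->q8 q4-0->q9 q4-1->q10 q5-0->q11 q5-1->q12 q6-0->q13 q6-1->q14 q7-0->q7 q7-1->q8 q8-0->q9 q8-1->q10 q9-0->q11 q9-1->q12 q10-0->q13 q10-1->q14 q11-0->q7 q11-1->q8 q12-0->q9 q12-1->q10 q13-0->q11 q13-1->q12 q14-0->q13 q14-1->q14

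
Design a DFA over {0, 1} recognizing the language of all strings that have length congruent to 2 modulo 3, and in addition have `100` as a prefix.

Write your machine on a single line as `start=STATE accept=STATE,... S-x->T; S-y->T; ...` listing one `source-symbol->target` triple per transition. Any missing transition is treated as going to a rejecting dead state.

Run two small machines in parallel and take their product. The first has 3 states tracking the input length modulo 3; the second has 5 states tracking whether the input so far still matches the prefix `100`. A product state is a pair (one from each), accepting exactly when both do. After merging equivalent states the machine shrinks.
With 7 states:
        0   1  
>  q0   q1  q2 
   q1   q1  q1 
   q2   q3  q1 
   q3   q4  q1 
   q4   q5  q5 
   q5   q6  q6 
 * q6   q4  q4 
(> = start, * = accepting)

start=q0; accept=q6; q0-0->q1; q0-1->q2; q1-0->q1; q1-1->q1; q2-0->q3; q2-1->q1; q3-0->q4; q3-1->q1; q4-0->q5; q4-1->q5; q5-0->q6; q5-1->q6; q6-0->q4; q6-1->q4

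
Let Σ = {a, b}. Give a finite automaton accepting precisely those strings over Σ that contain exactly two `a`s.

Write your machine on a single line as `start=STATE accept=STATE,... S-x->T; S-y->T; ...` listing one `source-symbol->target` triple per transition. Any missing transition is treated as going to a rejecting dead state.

Only the number of `a`s matters, and only up to 3. Make a chain s0 → s1 → s2 → s3 advanced by each `a` (with s3 absorbing); every other symbol self-loops. The accepting set is {s2}.
With 4 states:
        a   b  
>  s0   s1  s0 
   s1   s2  s1 
 * s2   s3  s2 
   s3   s3  s3 
(> = start, * = accepting)

start=s0; accept=s2; s0-a->s1; s0-b->s0; s1-a->s2; s1-b->s1; s2-a->s3; s2-b->s2; s3-a->s3; s3-b->s3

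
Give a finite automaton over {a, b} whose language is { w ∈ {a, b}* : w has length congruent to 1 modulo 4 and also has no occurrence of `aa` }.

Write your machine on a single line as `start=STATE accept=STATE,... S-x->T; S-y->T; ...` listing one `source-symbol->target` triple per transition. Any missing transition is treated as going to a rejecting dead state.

Run two small machines in parallel and take their product. The first has 4 states tracking the input length modulo 4; the second has 3 states tracking partial matches of the forbidden pattern `aa`. A product state is a pair (one from each), accepting exactly when both do. After merging equivalent states the machine shrinks.
A 9-state machine:
        a   b  
>  q0   q1  q2 
 * q1   q3  q4 
 * q2   q5  q4 
   q3   q3  q3 
   q4   q6  q7 
   q5   q3  q7 
   q6   q3  q0 
   q7   q8  q0 
   q8   q3  q2 
(> = start, * = accepting)

start=q0; accept=q1,q2; q0-a->q1; q0-b->q2; q1-a->q3; q1-b->q4; q2-a->q5; q2-b->q4; q3-a->q3; q3-b->q3; q4-a->q6; q4-b->q7; q5-a->q3; q5-b->q7; q6-a->q3; q6-b->q0; q7-a->q8; q7-b->q0; q8-a->q3; q8-b->q2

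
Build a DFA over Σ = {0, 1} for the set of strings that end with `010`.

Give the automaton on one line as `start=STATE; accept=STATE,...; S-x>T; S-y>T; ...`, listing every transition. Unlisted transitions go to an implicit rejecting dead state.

Let each state record the length of the longest suffix of the input read so far that is also a prefix of `010`. B means the last symbol is `0`; C means the last 2 symbols are `01`; D means the last 3 symbols are `010`. Accept only at D, where the string currently ends in `010`.
With 4 states:
       0  1 
>  A   B  A 
   B   B  C 
   C   D  A 
 * D   B  C 
(> = start, * = accepting)

start=A; accept=D; A-0>B; A-1>A; B-0>B; B-1>C; C-0>D; C-1>A; D-0>B; D-1>C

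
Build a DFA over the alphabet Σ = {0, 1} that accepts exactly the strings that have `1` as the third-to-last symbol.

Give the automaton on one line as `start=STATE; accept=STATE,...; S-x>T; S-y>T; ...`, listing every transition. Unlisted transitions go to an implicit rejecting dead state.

start=s0; accept=s11,s12,s13,s14; s0-0>s1; s0-1>s2; s1-0>s3; s1-1>s4; s2-0>s5; s2-1>s6; s3-0>s7; s3-1>s8; s4-0>s9; s4-1>s10; s5-0>s11; s5-1>s12; s6-0>s13; s6-1>s14; s7-0>s7; s7-1>s8; s8-0>s9; s8-1>s10; s9-0>s11; s9-1>s12; s10-0>s13; s10-1>s14; s11-0>s7; s11-1>s8; s12-0>s9; s12-1>s10; s13-0>s11; s13-1>s12; s14-0>s13; s14-1>s14

A DFA must remember the last 3 symbols (since which symbol is third-to-last isn't known until the input ends). Use one state per possible window of the last ≤3 symbols; accept from those whose window starts with `1`.
A 15-state machine:
          0    1  
>  s0     s1   s2 
   s1     s3   s4 
   s2     s5   s6 
   s3     s7   s8 
   s4     s9  s10 
   s5    s11  s12 
   s6    s13  s14 
   s7     s7   s8 
   s8     s9  s10 
   s9    s11  s12 
   s10   s13  s14 
 * s11    s7   s8 
 * s12    s9  s10 
 * s13   s11  s12 
 * s14   s13  s14 
(> = start, * = accepting)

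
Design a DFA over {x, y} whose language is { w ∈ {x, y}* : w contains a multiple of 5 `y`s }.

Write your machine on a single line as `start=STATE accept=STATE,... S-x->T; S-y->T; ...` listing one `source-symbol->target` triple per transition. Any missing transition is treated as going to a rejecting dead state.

The only thing that matters is how many `y`s have appeared, reduced mod 5. Use one state per residue: S0 for 0, …, S4 for 4. Reading `y` moves to the next residue; anything else stays put. S0 is accepting.
With 5 states:
        x   y  
>* S0   S0  S1 
   S1   S1  S2 
   S2   S2  S3 
   S3   S3  S4 
   S4   S4  S0 
(> = start, * = accepting)

start=S0; accept=S0; S0-x->S0; S0-y->S1; S1-x->S1; S1-y->S2; S2-x->S2; S2-y->S3; S3-x->S3; S3-y->S4; S4-x->S4; S4-y->S0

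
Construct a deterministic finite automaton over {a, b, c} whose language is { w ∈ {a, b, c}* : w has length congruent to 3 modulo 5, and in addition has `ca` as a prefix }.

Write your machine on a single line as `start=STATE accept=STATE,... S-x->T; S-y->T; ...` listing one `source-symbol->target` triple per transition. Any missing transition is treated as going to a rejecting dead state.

Handle the two conditions separately and then intersect. The first has 5 states tracking the input length modulo 5; the second has 4 states tracking whether the input so far still matches the prefix `ca`. A product state is a pair (one from each), accepting exactly when both do.
12 states suffice.
          a    b    c  
>  q0     q1   q1   q2 
   q1     q3   q3   q3 
   q2     q4   q3   q3 
   q3     q5   q5   q5 
   q4     q6   q6   q6 
   q5     q7   q7   q7 
 * q6     q8   q8   q8 
   q7     q9   q9   q9 
   q8    q10  q10  q10 
   q9     q1   q1   q1 
   q10   q11  q11  q11 
   q11    q4   q4   q4 
(> = start, * = accepting)

start=q0; accept=q6; q0-a->q1; q0-b->q1; q0-c->q2; q1-a->q3; q1-b->q3; q1-c->q3; q2-a->q4; q2-b->q3; q2-c->q3; q3-a->q5; q3-b->q5; q3-c->q5; q4-a->q6; q4-b->q6; q4-c->q6; q5-a->q7; q5-b->q7; q5-c->q7; q6-a->q8; q6-b->q8; q6-c->q8; q7-a->q9; q7-b->q9; q7-c->q9; q8-a->q10; q8-b->q10; q8-c->q10; q9-a->q1; q9-b->q1; q9-c->q1; q10-a->q11; q10-b->q11; q10-c->q11; q11-a->q4; q11-b->q4; q11-c->q4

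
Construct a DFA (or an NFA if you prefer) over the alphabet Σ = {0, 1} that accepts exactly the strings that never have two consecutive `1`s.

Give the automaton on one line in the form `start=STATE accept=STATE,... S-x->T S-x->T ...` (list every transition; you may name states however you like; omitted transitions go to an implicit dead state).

This is the complement of 'contains `11`'. Use the same substring-matching states — q0 through q2 holding how much of `11` has just been matched — but flip the accepting set: everything except the trap q2 accepts.
3 states suffice.
        0   1  
>* q0   q0  q1 
 * q1   q0  q2 
   q2   q2  q2 
(> = start, * = accepting)

start=q0 accept=q0,q1 q0-0->q0 q0-1->q1 q1-0->q0 q1-1->q2 q2-0->q2 q2-1->q2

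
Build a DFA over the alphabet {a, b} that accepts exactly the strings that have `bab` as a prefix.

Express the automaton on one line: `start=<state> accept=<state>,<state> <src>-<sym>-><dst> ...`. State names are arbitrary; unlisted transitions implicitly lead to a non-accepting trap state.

Check the first 3 symbols one by one: q0 through q2 record how many have matched `bab` so far; any wrong symbol goes to the dead state q4. After all 3 match we enter the accepting sink q3.
        a   b  
>  q0   q4  q1 
   q1   q2  q4 
   q2   q4  q3 
 * q3   q3  q3 
   q4   q4  q4 
(> = start, * = accepting)

start=q0 accept=q3 q0-a->q4 q0-b->q1 q1-a->q2 q1-b->q4 q2-a->q4 q2-b->q3 q3-a->q3 q3-b->q3 q4-a->q4 q4-b->q4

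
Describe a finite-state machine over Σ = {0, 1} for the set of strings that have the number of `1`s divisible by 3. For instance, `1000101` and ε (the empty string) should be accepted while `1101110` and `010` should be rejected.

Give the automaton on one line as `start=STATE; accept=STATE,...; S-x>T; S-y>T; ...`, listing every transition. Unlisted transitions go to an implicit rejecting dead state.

start=s0; accept=s0; s0-0>s0; s0-1>s1; s1-0>s1; s1-1>s2; s2-0>s2; s2-1>s0

Keep the running count of `1`s modulo 3: each `1` advances along the cycle s0 → s1 → s2 → s0 while other symbols loop. Accept at s0.
        0   1  
>* s0   s0  s1 
   s1   s1  s2 
   s2   s2  s0 
(> = start, * = accepting)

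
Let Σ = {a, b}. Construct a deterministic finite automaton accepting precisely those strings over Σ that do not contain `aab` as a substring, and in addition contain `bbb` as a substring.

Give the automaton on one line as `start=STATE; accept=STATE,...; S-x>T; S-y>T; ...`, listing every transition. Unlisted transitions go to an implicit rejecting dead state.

Build one automaton per condition and run them in lockstep. One (4 states) tracks partial matches of the forbidden pattern `aab`; the other (4 states) tracks whether and how much of `bbb` has been seen. Each combined state is a pair, one component from each; accept when both components accept.
12 states suffice.
          a    b  
>  s0     s1   s2 
   s1     s3   s2 
   s2     s1   s4 
   s3     s3   s5 
   s4     s1   s6 
   s5     s7   s8 
 * s6     s9   s6 
   s7     s7   s5 
   s8     s7  s10 
 * s9    s11   s6 
   s10   s10  s10 
 * s11   s11  s10 
(> = start, * = accepting)

start=s0; accept=s6,s9,s11; s0-a>s1; s0-b>s2; s1-a>s3; s1-b>s2; s2-a>s1; s2-b>s4; s3-a>s3; s3-b>s5; s4-a>s1; s4-b>s6; s5-a>s7; s5-b>s8; s6-a>s9; s6-b>s6; s7-a>s7; s7-b>s5; s8-a>s7; s8-b>s10; s9-a>s11; s9-b>s6; s10-a>s10; s10-b>s10; s11-a>s11; s11-b>s10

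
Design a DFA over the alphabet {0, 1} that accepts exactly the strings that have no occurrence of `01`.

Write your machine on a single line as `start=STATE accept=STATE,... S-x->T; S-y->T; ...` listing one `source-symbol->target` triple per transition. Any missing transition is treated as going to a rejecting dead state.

start=s0; accept=s0,s1; s0-0->s1; s0-1->s0; s1-0->s1; s1-1->s2; s2-0->s2; s2-1->s2

This is the complement of 'contains `01`'. Use the same substring-matching states — s0 through s2 holding how much of `01` has just been matched — but flip the accepting set: everything except the trap s2 accepts.
A 3-state machine:
        0   1  
>* s0   s1  s0 
 * s1   s1  s2 
   s2   s2  s2 
(> = start, * = accepting)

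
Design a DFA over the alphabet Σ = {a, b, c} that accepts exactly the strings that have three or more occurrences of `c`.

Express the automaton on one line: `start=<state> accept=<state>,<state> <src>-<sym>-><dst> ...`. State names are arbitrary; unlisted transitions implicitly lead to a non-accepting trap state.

start=q0 accept=q3,q4 q0-a->q0 q0-b->q0 q0-c->q1 q1-a->q1 q1-b->q1 q1-c->q2 q2-a->q2 q2-b->q2 q2-c->q3 q3-a->q3 q3-b->q3 q3-c->q4 q4-a->q4 q4-b->q4 q4-c->q4

Count `c`s, saturating at 4: states q0 through q3 mean 0 through 3 `c`s seen; q4 means more than 3. Each `c` increments (capped at q4); other symbols loop. Accept from {q3, q4}.
With 5 states:
        a   b   c  
>  q0   q0  q0  q1 
   q1   q1  q1  q2 
   q2   q2  q2  q3 
 * q3   q3  q3  q4 
 * q4   q4  q4  q4 
(> = start, * = accepting)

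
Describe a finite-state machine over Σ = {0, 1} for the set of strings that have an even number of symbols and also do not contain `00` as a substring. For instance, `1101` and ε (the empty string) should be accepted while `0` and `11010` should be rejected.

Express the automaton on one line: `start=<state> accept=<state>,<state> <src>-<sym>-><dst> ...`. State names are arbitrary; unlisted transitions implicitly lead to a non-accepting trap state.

start=s0 accept=s0,s4 s0-0->s1 s0-1->s2 s1-0->s3 s1-1->s0 s2-0->s4 s2-1->s0 s3-0->s5 s3-1->s5 s4-0->s5 s4-1->s2 s5-0->s3 s5-1->s3

Handle the two conditions separately and then intersect. One (2 states) tracks the input length modulo 2; the other (3 states) tracks partial matches of the forbidden pattern `00`. Each combined state is a pair, one component from each; accept when both components accept.
6 states suffice.
        0   1  
>* s0   s1  s2 
   s1   s3  s0 
   s2   s4  s0 
   s3   s5  s5 
 * s4   s5  s2 
   s5   s3  s3 
(> = start, * = accepting)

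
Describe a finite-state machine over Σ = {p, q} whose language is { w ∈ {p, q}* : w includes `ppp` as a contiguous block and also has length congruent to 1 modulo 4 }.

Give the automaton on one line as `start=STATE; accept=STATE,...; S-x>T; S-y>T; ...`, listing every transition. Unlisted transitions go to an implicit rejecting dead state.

Build one automaton per condition and run them in lockstep. The first has 4 states tracking whether and how much of `ppp` has been seen; the second has 4 states tracking the input length modulo 4. A product state is a pair (one from each), accepting exactly when both do.
With 16 states:
          p    q  
>  s0     s1   s2 
   s1     s3   s4 
   s2     s5   s4 
   s3     s6   s7 
   s4     s8   s7 
   s5     s9   s7 
   s6    s10  s10 
   s7    s11   s0 
   s8    s12   s0 
   s9    s10   s0 
   s10   s13  s13 
   s11   s14   s2 
   s12   s13   s2 
 * s13   s15  s15 
   s14   s15   s4 
   s15    s6   s6 
(> = start, * = accepting)

start=s0; accept=s13; s0-p>s1; s0-q>s2; s1-p>s3; s1-q>s4; s2-p>s5; s2-q>s4; s3-p>s6; s3-q>s7; s4-p>s8; s4-q>s7; s5-p>s9; s5-q>s7; s6-p>s10; s6-q>s10; s7-p>s11; s7-q>s0; s8-p>s12; s8-q>s0; s9-p>s10; s9-q>s0; s10-p>s13; s10-q>s13; s11-p>s14; s11-q>s2; s12-p>s13; s12-q>s2; s13-p>s15; s13-q>s15; s14-p>s15; s14-q>s4; s15-p>s6; s15-q>s6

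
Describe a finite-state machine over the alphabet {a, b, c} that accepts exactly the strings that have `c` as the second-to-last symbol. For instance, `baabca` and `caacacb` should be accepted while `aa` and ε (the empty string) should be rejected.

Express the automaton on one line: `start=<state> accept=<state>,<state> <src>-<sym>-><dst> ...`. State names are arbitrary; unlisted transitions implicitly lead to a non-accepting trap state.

Because acceptance depends on a position counted from the end, the machine has to buffer the most recent 2 symbols. Make each state the string of the last up-to-2 symbols read; on input `x` shift the window left and append `x`. Accept when the buffered window has length 2 and begins with `c`.
          a    b    c  
>  q0     q1   q2   q3 
   q1     q4   q5   q6 
   q2     q7   q8   q9 
   q3    q10  q11  q12 
   q4     q4   q5   q6 
   q5     q7   q8   q9 
   q6    q10  q11  q12 
   q7     q4   q5   q6 
   q8     q7   q8   q9 
   q9    q10  q11  q12 
 * q10    q4   q5   q6 
 * q11    q7   q8   q9 
 * q12   q10  q11  q12 
(> = start, * = accepting)

start=q0 accept=q10,q11,q12 q0-a->q1 q0-b->q2 q0-c->q3 q1-a->q4 q1-b->q5 q1-c->q6 q2-a->q7 q2-b->q8 q2-c->q9 q3-a->q10 q3-b->q11 q3-c->q12 q4-a->q4 q4-b->q5 q4-c->q6 q5-a->q7 q5-b->q8 q5-c->q9 q6-a->q10 q6-b->q11 q6-c->q12 q7-a->q4 q7-b->q5 q7-c->q6 q8-a->q7 q8-b->q8 q8-c->q9 q9-a->q10 q9-b->q11 q9-c->q12 q10-a->q4 q10-b->q5 q10-c->q6 q11-a->q7 q11-b->q8 q11-c->q9 q12-a->q10 q12-b->q11 q12-c->q12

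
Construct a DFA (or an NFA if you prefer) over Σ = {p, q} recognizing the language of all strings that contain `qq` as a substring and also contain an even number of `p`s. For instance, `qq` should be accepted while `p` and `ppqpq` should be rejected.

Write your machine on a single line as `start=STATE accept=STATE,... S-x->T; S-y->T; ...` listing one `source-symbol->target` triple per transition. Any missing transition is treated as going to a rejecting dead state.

Build one automaton per condition and run them in lockstep. The first has 3 states tracking whether and how much of `qq` has been seen; the second has 2 states tracking the count of `p`s modulo 2. A product state is a pair (one from each), accepting exactly when both do.
A 6-state machine:
       p  q 
>  A   B  C 
   B   A  D 
   C   B  E 
   D   A  F 
 * E   F  E 
   F   E  F 
(> = start, * = accepting)

start=A; accept=E; A-p->B; A-q->C; B-p->A; B-q->D; C-p->B; C-q->E; D-p->A; D-q->F; E-p->F; E-q->E; F-p->E; F-q->F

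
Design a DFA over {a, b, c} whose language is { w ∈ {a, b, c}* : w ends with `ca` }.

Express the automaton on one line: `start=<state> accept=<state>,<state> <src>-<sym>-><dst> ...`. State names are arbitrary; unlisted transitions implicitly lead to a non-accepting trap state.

start=q0 accept=q2 q0-a->q0 q0-b->q0 q0-c->q1 q1-a->q2 q1-b->q0 q1-c->q1 q2-a->q0 q2-b->q0 q2-c->q1

Let each state record the length of the longest suffix of the input read so far that is also a prefix of `ca`. q1 means the last symbol is `c`; q2 means the last 2 symbols are `ca`. Accept only at q2, where the string currently ends in `ca`.
A 3-state machine:
        a   b   c  
>  q0   q0  q0  q1 
   q1   q2  q0  q1 
 * q2   q0  q0  q1 
(> = start, * = accepting)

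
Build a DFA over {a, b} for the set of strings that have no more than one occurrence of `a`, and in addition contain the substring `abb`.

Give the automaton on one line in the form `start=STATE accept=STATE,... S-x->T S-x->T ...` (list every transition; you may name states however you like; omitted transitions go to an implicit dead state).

Build one automaton per condition and run them in lockstep. One (3 states) tracks the count of `a`s, saturating at 2; the other (4 states) tracks whether and how much of `abb` has been seen. Each combined state is a pair, one component from each; accept when both components accept.
With 7 states:
        a   b  
>  q0   q1  q0 
   q1   q2  q3 
   q2   q2  q4 
   q3   q2  q5 
   q4   q2  q6 
 * q5   q6  q5 
   q6   q6  q6 
(> = start, * = accepting)

start=q0 accept=q5 q0-a->q1 q0-b->q0 q1-a->q2 q1-b->q3 q2-a->q2 q2-b->q4 q3-a->q2 q3-b->q5 q4-a->q2 q4-b->q6 q5-a->q6 q5-b->q5 q6-a->q6 q6-b->q6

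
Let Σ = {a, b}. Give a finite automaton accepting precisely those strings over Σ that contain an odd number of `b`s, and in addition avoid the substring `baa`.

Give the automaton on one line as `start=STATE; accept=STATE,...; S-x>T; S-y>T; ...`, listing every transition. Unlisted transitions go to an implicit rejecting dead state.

start=S0; accept=S1,S2; S0-a>S0; S0-b>S1; S1-a>S2; S1-b>S3; S2-a>S4; S2-b>S3; S3-a>S5; S3-b>S1; S4-a>S4; S4-b>S4; S5-a>S4; S5-b>S1

Run two small machines in parallel and take their product. The first has 2 states tracking the count of `b`s modulo 2; the second has 4 states tracking partial matches of the forbidden pattern `baa`. A product state is a pair (one from each), accepting exactly when both do. After merging equivalent states the machine shrinks.
With 6 states:
        a   b  
>  S0   S0  S1 
 * S1   S2  S3 
 * S2   S4  S3 
   S3   S5  S1 
   S4   S4  S4 
   S5   S4  S1 
(> = start, * = accepting)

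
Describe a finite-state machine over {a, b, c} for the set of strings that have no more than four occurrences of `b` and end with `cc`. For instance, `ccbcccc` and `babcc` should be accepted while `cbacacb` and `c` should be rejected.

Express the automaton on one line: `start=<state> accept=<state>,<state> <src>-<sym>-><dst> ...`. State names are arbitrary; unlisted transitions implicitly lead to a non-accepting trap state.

Handle the two conditions separately and then intersect. The first has 6 states tracking the count of `b`s, saturating at 5; the second has 3 states tracking how much of the suffix `cc` has currently been matched. A product state is a pair (one from each), accepting exactly when both do.
18 states suffice.
          a    b    c  
>  q0     q0   q1   q2 
   q1     q1   q3   q4 
   q2     q0   q1   q5 
   q3     q3   q6   q7 
   q4     q1   q3   q8 
 * q5     q0   q1   q5 
   q6     q6   q9  q10 
   q7     q3   q6  q11 
 * q8     q1   q3   q8 
   q9     q9  q12  q13 
   q10    q6   q9  q14 
 * q11    q3   q6  q11 
   q12   q12  q12  q15 
   q13    q9  q12  q16 
 * q14    q6   q9  q14 
   q15   q12  q12  q17 
 * q16    q9  q12  q16 
   q17   q12  q12  q17 
(> = start, * = accepting)

start=q0 accept=q5,q8,q11,q14,q16 q0-a->q0 q0-b->q1 q0-c->q2 q1-a->q1 q1-b->q3 q1-c->q4 q2-a->q0 q2-b->q1 q2-c->q5 q3-a->q3 q3-b->q6 q3-c->q7 q4-a->q1 q4-b->q3 q4-c->q8 q5-a->q0 q5-b->q1 q5-c->q5 q6-a->q6 q6-b->q9 q6-c->q10 q7-a->q3 q7-b->q6 q7-c->q11 q8-a->q1 q8-b->q3 q8-c->q8 q9-a->q9 q9-b->q12 q9-c->q13 q10-a->q6 q10-b->q9 q10-c->q14 q11-a->q3 q11-b->q6 q11-c->q11 q12-a->q12 q12-b->q12 q12-c->q15 q13-a->q9 q13-b->q12 q13-c->q16 q14-a->q6 q14-b->q9 q14-c->q14 q15-a->q12 q15-b->q12 q15-c->q17 q16-a->q9 q16-b->q12 q16-c->q16 q17-a->q12 q17-b->q12 q17-c->q17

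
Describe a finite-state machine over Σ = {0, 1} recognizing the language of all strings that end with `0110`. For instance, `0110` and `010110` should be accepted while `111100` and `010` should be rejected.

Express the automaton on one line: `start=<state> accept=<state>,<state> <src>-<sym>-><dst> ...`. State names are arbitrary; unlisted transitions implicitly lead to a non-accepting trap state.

start=q0 accept=q4 q0-0->q1 q0-1->q0 q1-0->q1 q1-1->q2 q2-0->q1 q2-1->q3 q3-0->q4 q3-1->q0 q4-0->q1 q4-1->q2

Let each state record the length of the longest suffix of the input read so far that is also a prefix of `0110`. q1 means the last symbol is `0`; q2 means the last 2 symbols are `01`; q3 means the last 3 symbols are `011`; q4 means the last 4 symbols are `0110`. Accept only at q4, where the string currently ends in `0110`.
A 5-state machine:
        0   1  
>  q0   q1  q0 
   q1   q1  q2 
   q2   q1  q3 
   q3   q4  q0 
 * q4   q1  q2 
(> = start, * = accepting)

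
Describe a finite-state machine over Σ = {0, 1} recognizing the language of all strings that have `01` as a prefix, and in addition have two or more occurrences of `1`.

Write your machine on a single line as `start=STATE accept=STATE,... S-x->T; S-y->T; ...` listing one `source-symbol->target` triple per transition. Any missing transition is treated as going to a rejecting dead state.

Build one automaton per condition and run them in lockstep. The first has 4 states tracking whether the input so far still matches the prefix `01`; the second has 4 states tracking the count of `1`s, saturating at 3. A product state is a pair (one from each), accepting exactly when both do.
        0   1  
>  q0   q1  q2 
   q1   q3  q4 
   q2   q2  q5 
   q3   q3  q2 
   q4   q4  q6 
   q5   q5  q7 
 * q6   q6  q8 
   q7   q7  q7 
 * q8   q8  q8 
(> = start, * = accepting)

start=q0; accept=q6,q8; q0-0->q1; q0-1->q2; q1-0->q3; q1-1->q4; q2-0->q2; q2-1->q5; q3-0->q3; q3-1->q2; q4-0->q4; q4-1->q6; q5-0->q5; q5-1->q7; q6-0->q6; q6-1->q8; q7-0->q7; q7-1->q7; q8-0->q8; q8-1->q8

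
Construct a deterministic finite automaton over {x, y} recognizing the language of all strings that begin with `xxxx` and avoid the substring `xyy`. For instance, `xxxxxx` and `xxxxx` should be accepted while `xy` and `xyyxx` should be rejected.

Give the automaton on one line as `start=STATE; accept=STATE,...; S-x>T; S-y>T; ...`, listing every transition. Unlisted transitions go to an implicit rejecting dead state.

start=A; accept=F,G; A-x>B; A-y>C; B-x>D; B-y>C; C-x>C; C-y>C; D-x>E; D-y>C; E-x>F; E-y>C; F-x>F; F-y>G; G-x>F; G-y>C

Handle the two conditions separately and then intersect. The first has 6 states tracking whether the input so far still matches the prefix `xxxx`; the second has 4 states tracking partial matches of the forbidden pattern `xyy`. A product state is a pair (one from each), accepting exactly when both do. Equivalent product states are then merged.
A 7-state machine:
       x  y 
>  A   B  C 
   B   D  C 
   C   C  C 
   D   E  C 
   E   F  C 
 * F   F  G 
 * G   F  C 
(> = start, * = accepting)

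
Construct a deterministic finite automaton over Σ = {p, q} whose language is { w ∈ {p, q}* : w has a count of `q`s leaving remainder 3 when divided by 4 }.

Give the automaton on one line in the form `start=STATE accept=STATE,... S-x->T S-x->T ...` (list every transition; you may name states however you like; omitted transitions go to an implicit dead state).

start=S0 accept=S3 S0-p->S0 S0-q->S1 S1-p->S1 S1-q->S2 S2-p->S2 S2-q->S3 S3-p->S3 S3-q->S0

Keep the running count of `q`s modulo 4: each `q` advances along the cycle S0 → S1 → S2 → S3 → S0 while other symbols loop. Accept at S3.
With 4 states:
        p   q  
>  S0   S0  S1 
   S1   S1  S2 
   S2   S2  S3 
 * S3   S3  S0 
(> = start, * = accepting)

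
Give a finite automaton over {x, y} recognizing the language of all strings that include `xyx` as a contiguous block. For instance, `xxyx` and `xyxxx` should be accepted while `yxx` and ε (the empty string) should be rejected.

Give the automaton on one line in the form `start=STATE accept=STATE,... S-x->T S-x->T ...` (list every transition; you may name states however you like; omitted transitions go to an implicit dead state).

start=S0 accept=S3 S0-x->S1 S0-y->S0 S1-x->S1 S1-y->S2 S2-x->S3 S2-y->S0 S3-x->S3 S3-y->S3

Track how much of `xyx` has been matched so far: state S0 is no progress, S3 is the absorbing accept state reached once `xyx` has occurred. Intermediate states record partial matches; on a mismatch, fall back to the longest reusable overlap.
4 states suffice.
        x   y  
>  S0   S1  S0 
   S1   S1  S2 
   S2   S3  S0 
 * S3   S3  S3 
(> = start, * = accepting)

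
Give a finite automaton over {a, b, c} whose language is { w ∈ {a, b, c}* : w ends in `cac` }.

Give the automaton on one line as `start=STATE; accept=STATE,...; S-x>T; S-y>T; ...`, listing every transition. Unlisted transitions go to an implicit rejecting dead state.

Remember how much of `cac` the current input suffix matches. State q0 means no match yet; q1 means the last symbol is `c`; q2 means the last 2 symbols are `ca`; q3 means the last 3 symbols are `cac`. Only q3 accepts. On a mismatch, fall back to the longest proper suffix that is still a prefix of `cac`.
With 4 states:
        a   b   c  
>  q0   q0  q0  q1 
   q1   q2  q0  q1 
   q2   q0  q0  q3 
 * q3   q2  q0  q1 
(> = start, * = accepting)

start=q0; accept=q3; q0-a>q0; q0-b>q0; q0-c>q1; q1-a>q2; q1-b>q0; q1-c>q1; q2-a>q0; q2-b>q0; q2-c>q3; q3-a>q2; q3-b>q0; q3-c>q1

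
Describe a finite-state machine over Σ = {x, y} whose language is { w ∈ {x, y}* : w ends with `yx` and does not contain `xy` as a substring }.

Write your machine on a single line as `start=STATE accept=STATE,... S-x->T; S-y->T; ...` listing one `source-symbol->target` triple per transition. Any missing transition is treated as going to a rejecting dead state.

Handle the two conditions separately and then intersect. One (3 states) tracks how much of the suffix `yx` has currently been matched; the other (3 states) tracks partial matches of the forbidden pattern `xy`. Each combined state is a pair, one component from each; accept when both components accept. Minimizing collapses redundant product states.
4 states suffice.
        x   y  
>  q0   q1  q2 
   q1   q1  q1 
   q2   q3  q2 
 * q3   q1  q1 
(> = start, * = accepting)

start=q0; accept=q3; q0-x->q1; q0-y->q2; q1-x->q1; q1-y->q1; q2-x->q3; q2-y->q2; q3-x->q1; q3-y->q1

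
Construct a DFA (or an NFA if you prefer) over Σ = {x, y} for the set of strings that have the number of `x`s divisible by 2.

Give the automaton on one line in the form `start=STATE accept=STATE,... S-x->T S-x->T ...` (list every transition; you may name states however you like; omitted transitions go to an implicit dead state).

The only thing that matters is how many `x`s have appeared, reduced mod 2. Use one state per residue: A for 0, …, B for 1. Reading `x` moves to the next residue; anything else stays put. A is accepting.
       x  y 
>* A   B  A 
   B   A  B 
(> = start, * = accepting)

start=A accept=A A-x->B A-y->A B-x->A B-y->B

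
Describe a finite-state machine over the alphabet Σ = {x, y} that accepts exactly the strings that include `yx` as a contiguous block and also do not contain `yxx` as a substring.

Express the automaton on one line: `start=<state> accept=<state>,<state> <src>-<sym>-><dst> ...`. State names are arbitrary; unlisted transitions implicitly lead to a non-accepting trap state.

Run two small machines in parallel and take their product. One (3 states) tracks whether and how much of `yx` has been seen; the other (4 states) tracks partial matches of the forbidden pattern `yxx`. Each combined state is a pair, one component from each; accept when both components accept.
        x   y  
>  q0   q0  q1 
   q1   q2  q1 
 * q2   q3  q4 
   q3   q3  q3 
 * q4   q2  q4 
(> = start, * = accepting)

start=q0 accept=q2,q4 q0-x->q0 q0-y->q1 q1-x->q2 q1-y->q1 q2-x->q3 q2-y->q4 q3-x->q3 q3-y->q3 q4-x->q2 q4-y->q4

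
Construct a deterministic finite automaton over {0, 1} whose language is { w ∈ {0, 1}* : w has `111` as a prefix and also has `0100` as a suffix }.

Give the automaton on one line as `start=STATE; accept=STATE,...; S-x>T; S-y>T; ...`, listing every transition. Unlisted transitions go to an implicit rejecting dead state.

start=A; accept=I; A-0>B; A-1>C; B-0>B; B-1>B; C-0>B; C-1>D; D-0>B; D-1>E; E-0>F; E-1>E; F-0>F; F-1>G; G-0>H; G-1>E; H-0>I; H-1>G; I-0>F; I-1>G

Build one automaton per condition and run them in lockstep. One (5 states) tracks whether the input so far still matches the prefix `111`; the other (5 states) tracks how much of the suffix `0100` has currently been matched. Each combined state is a pair, one component from each; accept when both components accept. Minimizing collapses redundant product states.
9 states suffice.
       0  1 
>  A   B  C 
   B   B  B 
   C   B  D 
   D   B  E 
   E   F  E 
   F   F  G 
   G   H  E 
   H   I  G 
 * I   F  G 
(> = start, * = accepting)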